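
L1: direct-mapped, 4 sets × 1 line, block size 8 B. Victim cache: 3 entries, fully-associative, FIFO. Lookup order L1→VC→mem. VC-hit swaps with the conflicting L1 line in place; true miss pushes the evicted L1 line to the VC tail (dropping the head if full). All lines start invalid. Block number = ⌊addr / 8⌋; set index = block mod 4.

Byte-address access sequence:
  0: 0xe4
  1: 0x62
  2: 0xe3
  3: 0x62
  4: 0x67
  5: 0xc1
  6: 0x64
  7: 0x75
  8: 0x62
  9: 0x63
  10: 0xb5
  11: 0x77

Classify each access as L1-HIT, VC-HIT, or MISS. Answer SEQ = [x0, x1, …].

SEQ = [MISS, MISS, VC-HIT, VC-HIT, L1-HIT, MISS, VC-HIT, MISS, L1-HIT, L1-HIT, MISS, VC-HIT]

#0 0xe4→b28/s0 MISS; vc=[]
#1 0x62→b12/s0 MISS; vc=[28]
#2 0xe3→b28/s0 VC-HIT; vc=[12]
#3 0x62→b12/s0 VC-HIT; vc=[28]
#4 0x67→b12/s0 L1-HIT; vc=[28]
#5 0xc1→b24/s0 MISS; vc=[28,12]
#6 0x64→b12/s0 VC-HIT; vc=[28,24]
#7 0x75→b14/s2 MISS; vc=[28,24]
#8 0x62→b12/s0 L1-HIT; vc=[28,24]
#9 0x63→b12/s0 L1-HIT; vc=[28,24]
#10 0xb5→b22/s2 MISS; vc=[28,24,14]
#11 0x77→b14/s2 VC-HIT; vc=[28,24,22]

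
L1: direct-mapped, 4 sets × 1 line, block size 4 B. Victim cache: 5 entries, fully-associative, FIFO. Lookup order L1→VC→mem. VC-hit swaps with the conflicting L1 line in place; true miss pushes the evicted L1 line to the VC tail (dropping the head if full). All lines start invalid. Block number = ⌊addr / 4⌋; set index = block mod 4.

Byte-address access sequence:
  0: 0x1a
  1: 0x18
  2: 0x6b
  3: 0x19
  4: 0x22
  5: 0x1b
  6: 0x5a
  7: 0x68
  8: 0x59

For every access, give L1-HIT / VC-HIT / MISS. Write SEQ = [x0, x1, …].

0: 0x1a (blk 6, set 2) → MISS  vc=[]
1: 0x18 (blk 6, set 2) → L1-HIT  vc=[]
2: 0x6b (blk 26, set 2) → MISS  vc=[6]
3: 0x19 (blk 6, set 2) → VC-HIT  vc=[26]
4: 0x22 (blk 8, set 0) → MISS  vc=[26]
5: 0x1b (blk 6, set 2) → L1-HIT  vc=[26]
6: 0x5a (blk 22, set 2) → MISS  vc=[26, 6]
7: 0x68 (blk 26, set 2) → VC-HIT  vc=[22, 6]
8: 0x59 (blk 22, set 2) → VC-HIT  vc=[26, 6]

SEQ = [MISS, L1-HIT, MISS, VC-HIT, MISS, L1-HIT, MISS, VC-HIT, VC-HIT]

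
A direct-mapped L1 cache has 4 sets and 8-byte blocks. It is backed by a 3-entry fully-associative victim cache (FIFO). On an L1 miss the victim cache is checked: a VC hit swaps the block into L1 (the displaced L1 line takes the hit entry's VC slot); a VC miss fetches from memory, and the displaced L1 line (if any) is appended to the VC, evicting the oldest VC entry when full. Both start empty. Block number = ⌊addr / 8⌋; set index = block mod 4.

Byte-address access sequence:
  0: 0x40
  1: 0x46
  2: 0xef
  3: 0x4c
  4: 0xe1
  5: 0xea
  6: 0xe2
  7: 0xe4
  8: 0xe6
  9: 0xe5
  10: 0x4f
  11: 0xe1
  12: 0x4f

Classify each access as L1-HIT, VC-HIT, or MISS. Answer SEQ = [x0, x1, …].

SEQ = [MISS, L1-HIT, MISS, MISS, MISS, VC-HIT, L1-HIT, L1-HIT, L1-HIT, L1-HIT, VC-HIT, L1-HIT, L1-HIT]

  [0] addr=0x40 blk=8 s=0: MISS | VC []
  [1] addr=0x46 blk=8 s=0: L1-HIT | VC []
  [2] addr=0xef blk=29 s=1: MISS | VC []
  [3] addr=0x4c blk=9 s=1: MISS | VC [29]
  [4] addr=0xe1 blk=28 s=0: MISS | VC [29, 8]
  [5] addr=0xea blk=29 s=1: VC-HIT | VC [9, 8]
  [6] addr=0xe2 blk=28 s=0: L1-HIT | VC [9, 8]
  [7] addr=0xe4 blk=28 s=0: L1-HIT | VC [9, 8]
  [8] addr=0xe6 blk=28 s=0: L1-HIT | VC [9, 8]
  [9] addr=0xe5 blk=28 s=0: L1-HIT | VC [9, 8]
  [10] addr=0x4f blk=9 s=1: VC-HIT | VC [29, 8]
  [11] addr=0xe1 blk=28 s=0: L1-HIT | VC [29, 8]
  [12] addr=0x4f blk=9 s=1: L1-HIT | VC [29, 8]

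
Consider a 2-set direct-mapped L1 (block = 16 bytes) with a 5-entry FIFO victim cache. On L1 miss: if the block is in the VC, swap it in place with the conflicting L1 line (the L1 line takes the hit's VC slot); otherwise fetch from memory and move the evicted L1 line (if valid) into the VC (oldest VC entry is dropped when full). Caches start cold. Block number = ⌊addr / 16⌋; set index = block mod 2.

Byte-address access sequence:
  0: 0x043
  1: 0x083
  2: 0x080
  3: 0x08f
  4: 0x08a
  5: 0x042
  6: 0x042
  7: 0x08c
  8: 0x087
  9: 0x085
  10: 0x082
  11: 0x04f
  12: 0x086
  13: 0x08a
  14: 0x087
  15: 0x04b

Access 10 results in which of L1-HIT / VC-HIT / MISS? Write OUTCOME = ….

0: 0x43 (blk 4, set 0) → MISS  vc=[]
1: 0x83 (blk 8, set 0) → MISS  vc=[4]
2: 0x80 (blk 8, set 0) → L1-HIT  vc=[4]
3: 0x8f (blk 8, set 0) → L1-HIT  vc=[4]
4: 0x8a (blk 8, set 0) → L1-HIT  vc=[4]
5: 0x42 (blk 4, set 0) → VC-HIT  vc=[8]
6: 0x42 (blk 4, set 0) → L1-HIT  vc=[8]
7: 0x8c (blk 8, set 0) → VC-HIT  vc=[4]
8: 0x87 (blk 8, set 0) → L1-HIT  vc=[4]
9: 0x85 (blk 8, set 0) → L1-HIT  vc=[4]
10: 0x82 (blk 8, set 0) → L1-HIT  vc=[4]
11: 0x4f (blk 4, set 0) → VC-HIT  vc=[8]
12: 0x86 (blk 8, set 0) → VC-HIT  vc=[4]
13: 0x8a (blk 8, set 0) → L1-HIT  vc=[4]
14: 0x87 (blk 8, set 0) → L1-HIT  vc=[4]
15: 0x4b (blk 4, set 0) → VC-HIT  vc=[8]

OUTCOME = L1-HIT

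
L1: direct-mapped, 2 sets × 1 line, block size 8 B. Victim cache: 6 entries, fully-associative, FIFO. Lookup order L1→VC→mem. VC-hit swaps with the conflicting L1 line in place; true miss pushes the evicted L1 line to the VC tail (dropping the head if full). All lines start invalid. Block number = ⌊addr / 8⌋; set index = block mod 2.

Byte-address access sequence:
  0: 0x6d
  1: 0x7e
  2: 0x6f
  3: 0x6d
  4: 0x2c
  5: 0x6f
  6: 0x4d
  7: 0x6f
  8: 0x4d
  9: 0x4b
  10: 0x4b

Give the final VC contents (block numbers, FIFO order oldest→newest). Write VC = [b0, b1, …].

#0 0x6d→b13/s1 MISS; vc=[]
#1 0x7e→b15/s1 MISS; vc=[13]
#2 0x6f→b13/s1 VC-HIT; vc=[15]
#3 0x6d→b13/s1 L1-HIT; vc=[15]
#4 0x2c→b5/s1 MISS; vc=[15,13]
#5 0x6f→b13/s1 VC-HIT; vc=[15,5]
#6 0x4d→b9/s1 MISS; vc=[15,5,13]
#7 0x6f→b13/s1 VC-HIT; vc=[15,5,9]
#8 0x4d→b9/s1 VC-HIT; vc=[15,5,13]
#9 0x4b→b9/s1 L1-HIT; vc=[15,5,13]
#10 0x4b→b9/s1 L1-HIT; vc=[15,5,13]

VC = [15, 5, 13]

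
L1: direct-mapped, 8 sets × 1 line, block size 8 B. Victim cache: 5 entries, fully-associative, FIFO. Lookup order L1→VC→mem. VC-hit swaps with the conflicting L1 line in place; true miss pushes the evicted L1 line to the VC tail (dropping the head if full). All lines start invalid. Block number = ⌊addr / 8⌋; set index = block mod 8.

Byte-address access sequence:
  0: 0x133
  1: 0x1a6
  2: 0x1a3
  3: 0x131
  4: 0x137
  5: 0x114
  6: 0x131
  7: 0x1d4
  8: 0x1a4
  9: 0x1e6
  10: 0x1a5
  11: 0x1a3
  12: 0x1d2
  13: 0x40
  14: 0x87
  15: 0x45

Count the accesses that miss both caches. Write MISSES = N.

0: 0x133 (blk 38, set 6) → MISS  vc=[]
1: 0x1a6 (blk 52, set 4) → MISS  vc=[]
2: 0x1a3 (blk 52, set 4) → L1-HIT  vc=[]
3: 0x131 (blk 38, set 6) → L1-HIT  vc=[]
4: 0x137 (blk 38, set 6) → L1-HIT  vc=[]
5: 0x114 (blk 34, set 2) → MISS  vc=[]
6: 0x131 (blk 38, set 6) → L1-HIT  vc=[]
7: 0x1d4 (blk 58, set 2) → MISS  vc=[34]
8: 0x1a4 (blk 52, set 4) → L1-HIT  vc=[34]
9: 0x1e6 (blk 60, set 4) → MISS  vc=[34, 52]
10: 0x1a5 (blk 52, set 4) → VC-HIT  vc=[34, 60]
11: 0x1a3 (blk 52, set 4) → L1-HIT  vc=[34, 60]
12: 0x1d2 (blk 58, set 2) → L1-HIT  vc=[34, 60]
13: 0x40 (blk 8, set 0) → MISS  vc=[34, 60]
14: 0x87 (blk 16, set 0) → MISS  vc=[34, 60, 8]
15: 0x45 (blk 8, set 0) → VC-HIT  vc=[34, 60, 16]

MISSES = 7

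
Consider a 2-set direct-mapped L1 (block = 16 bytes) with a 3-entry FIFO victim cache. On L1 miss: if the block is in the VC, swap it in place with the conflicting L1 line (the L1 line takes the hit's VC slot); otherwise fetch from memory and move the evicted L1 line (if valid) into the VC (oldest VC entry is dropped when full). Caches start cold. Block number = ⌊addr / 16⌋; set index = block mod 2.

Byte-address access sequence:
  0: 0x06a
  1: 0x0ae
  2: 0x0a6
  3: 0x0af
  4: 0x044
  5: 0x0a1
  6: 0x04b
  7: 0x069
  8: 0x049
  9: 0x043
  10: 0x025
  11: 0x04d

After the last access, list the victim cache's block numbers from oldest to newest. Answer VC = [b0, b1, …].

  [0] addr=0x6a blk=6 s=0: MISS | VC []
  [1] addr=0xae blk=10 s=0: MISS | VC [6]
  [2] addr=0xa6 blk=10 s=0: L1-HIT | VC [6]
  [3] addr=0xaf blk=10 s=0: L1-HIT | VC [6]
  [4] addr=0x44 blk=4 s=0: MISS | VC [6, 10]
  [5] addr=0xa1 blk=10 s=0: VC-HIT | VC [6, 4]
  [6] addr=0x4b blk=4 s=0: VC-HIT | VC [6, 10]
  [7] addr=0x69 blk=6 s=0: VC-HIT | VC [4, 10]
  [8] addr=0x49 blk=4 s=0: VC-HIT | VC [6, 10]
  [9] addr=0x43 blk=4 s=0: L1-HIT | VC [6, 10]
  [10] addr=0x25 blk=2 s=0: MISS | VC [6, 10, 4]
  [11] addr=0x4d blk=4 s=0: VC-HIT | VC [6, 10, 2]

VC = [6, 10, 2]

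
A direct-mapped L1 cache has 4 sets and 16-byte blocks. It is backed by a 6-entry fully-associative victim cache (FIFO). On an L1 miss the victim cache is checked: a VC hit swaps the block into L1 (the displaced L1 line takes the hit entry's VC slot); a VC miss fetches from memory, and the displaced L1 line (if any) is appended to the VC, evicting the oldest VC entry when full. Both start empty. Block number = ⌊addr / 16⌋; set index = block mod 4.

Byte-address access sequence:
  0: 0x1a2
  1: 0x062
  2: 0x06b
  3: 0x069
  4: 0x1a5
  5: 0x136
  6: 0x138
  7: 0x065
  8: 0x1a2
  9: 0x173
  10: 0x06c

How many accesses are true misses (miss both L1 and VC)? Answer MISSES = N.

0: 0x1a2 (blk 26, set 2) → MISS  vc=[]
1: 0x62 (blk 6, set 2) → MISS  vc=[26]
2: 0x6b (blk 6, set 2) → L1-HIT  vc=[26]
3: 0x69 (blk 6, set 2) → L1-HIT  vc=[26]
4: 0x1a5 (blk 26, set 2) → VC-HIT  vc=[6]
5: 0x136 (blk 19, set 3) → MISS  vc=[6]
6: 0x138 (blk 19, set 3) → L1-HIT  vc=[6]
7: 0x65 (blk 6, set 2) → VC-HIT  vc=[26]
8: 0x1a2 (blk 26, set 2) → VC-HIT  vc=[6]
9: 0x173 (blk 23, set 3) → MISS  vc=[6, 19]
10: 0x6c (blk 6, set 2) → VC-HIT  vc=[26, 19]

MISSES = 4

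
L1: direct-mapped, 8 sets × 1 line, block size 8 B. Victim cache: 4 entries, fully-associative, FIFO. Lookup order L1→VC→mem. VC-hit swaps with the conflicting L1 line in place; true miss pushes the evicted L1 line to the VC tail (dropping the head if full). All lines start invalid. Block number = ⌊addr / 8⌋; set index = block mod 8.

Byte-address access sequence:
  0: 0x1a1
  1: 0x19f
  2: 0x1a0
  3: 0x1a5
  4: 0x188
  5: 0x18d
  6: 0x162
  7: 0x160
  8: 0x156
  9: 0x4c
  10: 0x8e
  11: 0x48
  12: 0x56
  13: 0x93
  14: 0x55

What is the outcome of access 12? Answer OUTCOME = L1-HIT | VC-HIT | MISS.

0: 0x1a1 (blk 52, set 4) → MISS  vc=[]
1: 0x19f (blk 51, set 3) → MISS  vc=[]
2: 0x1a0 (blk 52, set 4) → L1-HIT  vc=[]
3: 0x1a5 (blk 52, set 4) → L1-HIT  vc=[]
4: 0x188 (blk 49, set 1) → MISS  vc=[]
5: 0x18d (blk 49, set 1) → L1-HIT  vc=[]
6: 0x162 (blk 44, set 4) → MISS  vc=[52]
7: 0x160 (blk 44, set 4) → L1-HIT  vc=[52]
8: 0x156 (blk 42, set 2) → MISS  vc=[52]
9: 0x4c (blk 9, set 1) → MISS  vc=[52, 49]
10: 0x8e (blk 17, set 1) → MISS  vc=[52, 49, 9]
11: 0x48 (blk 9, set 1) → VC-HIT  vc=[52, 49, 17]
12: 0x56 (blk 10, set 2) → MISS  vc=[52, 49, 17, 42]
13: 0x93 (blk 18, set 2) → MISS  vc=[49, 17, 42, 10]
14: 0x55 (blk 10, set 2) → VC-HIT  vc=[49, 17, 42, 18]

OUTCOME = MISS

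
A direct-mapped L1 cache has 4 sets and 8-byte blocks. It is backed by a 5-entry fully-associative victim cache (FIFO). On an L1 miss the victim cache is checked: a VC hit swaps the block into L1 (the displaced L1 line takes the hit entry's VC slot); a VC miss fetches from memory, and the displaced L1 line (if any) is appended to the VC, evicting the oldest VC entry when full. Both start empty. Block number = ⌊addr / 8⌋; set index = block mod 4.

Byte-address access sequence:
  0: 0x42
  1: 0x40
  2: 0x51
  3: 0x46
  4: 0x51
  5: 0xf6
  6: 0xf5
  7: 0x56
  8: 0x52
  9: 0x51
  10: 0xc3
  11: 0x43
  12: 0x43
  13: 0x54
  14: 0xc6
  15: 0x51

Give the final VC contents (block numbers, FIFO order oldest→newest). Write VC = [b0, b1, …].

0: 0x42 (blk 8, set 0) → MISS  vc=[]
1: 0x40 (blk 8, set 0) → L1-HIT  vc=[]
2: 0x51 (blk 10, set 2) → MISS  vc=[]
3: 0x46 (blk 8, set 0) → L1-HIT  vc=[]
4: 0x51 (blk 10, set 2) → L1-HIT  vc=[]
5: 0xf6 (blk 30, set 2) → MISS  vc=[10]
6: 0xf5 (blk 30, set 2) → L1-HIT  vc=[10]
7: 0x56 (blk 10, set 2) → VC-HIT  vc=[30]
8: 0x52 (blk 10, set 2) → L1-HIT  vc=[30]
9: 0x51 (blk 10, set 2) → L1-HIT  vc=[30]
10: 0xc3 (blk 24, set 0) → MISS  vc=[30, 8]
11: 0x43 (blk 8, set 0) → VC-HIT  vc=[30, 24]
12: 0x43 (blk 8, set 0) → L1-HIT  vc=[30, 24]
13: 0x54 (blk 10, set 2) → L1-HIT  vc=[30, 24]
14: 0xc6 (blk 24, set 0) → VC-HIT  vc=[30, 8]
15: 0x51 (blk 10, set 2) → L1-HIT  vc=[30, 8]

VC = [30, 8]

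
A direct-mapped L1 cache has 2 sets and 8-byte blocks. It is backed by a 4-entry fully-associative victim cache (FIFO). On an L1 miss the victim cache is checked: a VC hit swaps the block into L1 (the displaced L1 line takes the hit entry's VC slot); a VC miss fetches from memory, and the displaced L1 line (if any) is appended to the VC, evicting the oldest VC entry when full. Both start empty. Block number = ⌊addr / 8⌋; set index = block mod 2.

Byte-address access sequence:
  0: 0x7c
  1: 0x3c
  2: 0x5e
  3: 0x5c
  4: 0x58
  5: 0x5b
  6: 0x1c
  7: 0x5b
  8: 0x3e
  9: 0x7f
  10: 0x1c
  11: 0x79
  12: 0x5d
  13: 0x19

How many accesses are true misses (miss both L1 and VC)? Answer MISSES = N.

0: 0x7c (blk 15, set 1) → MISS  vc=[]
1: 0x3c (blk 7, set 1) → MISS  vc=[15]
2: 0x5e (blk 11, set 1) → MISS  vc=[15, 7]
3: 0x5c (blk 11, set 1) → L1-HIT  vc=[15, 7]
4: 0x58 (blk 11, set 1) → L1-HIT  vc=[15, 7]
5: 0x5b (blk 11, set 1) → L1-HIT  vc=[15, 7]
6: 0x1c (blk 3, set 1) → MISS  vc=[15, 7, 11]
7: 0x5b (blk 11, set 1) → VC-HIT  vc=[15, 7, 3]
8: 0x3e (blk 7, set 1) → VC-HIT  vc=[15, 11, 3]
9: 0x7f (blk 15, set 1) → VC-HIT  vc=[7, 11, 3]
10: 0x1c (blk 3, set 1) → VC-HIT  vc=[7, 11, 15]
11: 0x79 (blk 15, set 1) → VC-HIT  vc=[7, 11, 3]
12: 0x5d (blk 11, set 1) → VC-HIT  vc=[7, 15, 3]
13: 0x19 (blk 3, set 1) → VC-HIT  vc=[7, 15, 11]

MISSES = 4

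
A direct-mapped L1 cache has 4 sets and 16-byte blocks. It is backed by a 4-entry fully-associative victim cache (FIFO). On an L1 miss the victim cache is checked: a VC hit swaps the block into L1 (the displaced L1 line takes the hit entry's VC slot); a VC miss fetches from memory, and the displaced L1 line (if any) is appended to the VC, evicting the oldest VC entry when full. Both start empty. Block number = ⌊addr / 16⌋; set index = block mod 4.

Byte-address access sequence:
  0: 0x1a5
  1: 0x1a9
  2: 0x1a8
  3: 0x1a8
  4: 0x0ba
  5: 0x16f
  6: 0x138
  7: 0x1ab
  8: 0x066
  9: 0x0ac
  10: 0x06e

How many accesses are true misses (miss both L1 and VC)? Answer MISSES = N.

MISSES = 6

#0 0x1a5→b26/s2 MISS; vc=[]
#1 0x1a9→b26/s2 L1-HIT; vc=[]
#2 0x1a8→b26/s2 L1-HIT; vc=[]
#3 0x1a8→b26/s2 L1-HIT; vc=[]
#4 0xba→b11/s3 MISS; vc=[]
#5 0x16f→b22/s2 MISS; vc=[26]
#6 0x138→b19/s3 MISS; vc=[26,11]
#7 0x1ab→b26/s2 VC-HIT; vc=[22,11]
#8 0x66→b6/s2 MISS; vc=[22,11,26]
#9 0xac→b10/s2 MISS; vc=[22,11,26,6]
#10 0x6e→b6/s2 VC-HIT; vc=[22,11,26,10]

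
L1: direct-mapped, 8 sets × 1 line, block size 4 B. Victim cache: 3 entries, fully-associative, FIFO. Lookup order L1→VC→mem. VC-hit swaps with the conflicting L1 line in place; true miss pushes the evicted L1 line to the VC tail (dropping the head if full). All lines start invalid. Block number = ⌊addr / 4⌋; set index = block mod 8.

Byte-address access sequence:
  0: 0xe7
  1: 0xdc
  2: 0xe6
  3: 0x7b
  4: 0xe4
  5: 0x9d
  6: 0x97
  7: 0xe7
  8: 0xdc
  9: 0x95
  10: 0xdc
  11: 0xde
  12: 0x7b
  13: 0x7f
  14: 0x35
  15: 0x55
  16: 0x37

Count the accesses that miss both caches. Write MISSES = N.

MISSES = 8

0: 0xe7 (blk 57, set 1) → MISS  vc=[]
1: 0xdc (blk 55, set 7) → MISS  vc=[]
2: 0xe6 (blk 57, set 1) → L1-HIT  vc=[]
3: 0x7b (blk 30, set 6) → MISS  vc=[]
4: 0xe4 (blk 57, set 1) → L1-HIT  vc=[]
5: 0x9d (blk 39, set 7) → MISS  vc=[55]
6: 0x97 (blk 37, set 5) → MISS  vc=[55]
7: 0xe7 (blk 57, set 1) → L1-HIT  vc=[55]
8: 0xdc (blk 55, set 7) → VC-HIT  vc=[39]
9: 0x95 (blk 37, set 5) → L1-HIT  vc=[39]
10: 0xdc (blk 55, set 7) → L1-HIT  vc=[39]
11: 0xde (blk 55, set 7) → L1-HIT  vc=[39]
12: 0x7b (blk 30, set 6) → L1-HIT  vc=[39]
13: 0x7f (blk 31, set 7) → MISS  vc=[39, 55]
14: 0x35 (blk 13, set 5) → MISS  vc=[39, 55, 37]
15: 0x55 (blk 21, set 5) → MISS  vc=[55, 37, 13]
16: 0x37 (blk 13, set 5) → VC-HIT  vc=[55, 37, 21]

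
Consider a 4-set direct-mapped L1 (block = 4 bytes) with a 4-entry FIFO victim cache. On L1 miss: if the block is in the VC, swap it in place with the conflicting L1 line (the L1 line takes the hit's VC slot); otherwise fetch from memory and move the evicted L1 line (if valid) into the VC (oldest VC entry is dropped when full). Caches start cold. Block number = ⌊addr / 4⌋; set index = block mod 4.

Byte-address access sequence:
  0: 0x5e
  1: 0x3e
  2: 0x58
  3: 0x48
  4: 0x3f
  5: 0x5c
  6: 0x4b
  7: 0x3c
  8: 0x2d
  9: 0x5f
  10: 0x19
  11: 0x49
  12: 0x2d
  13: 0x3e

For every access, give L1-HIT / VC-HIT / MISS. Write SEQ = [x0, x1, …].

SEQ = [MISS, MISS, MISS, MISS, L1-HIT, VC-HIT, L1-HIT, VC-HIT, MISS, VC-HIT, MISS, VC-HIT, VC-HIT, VC-HIT]

  [0] addr=0x5e blk=23 s=3: MISS | VC []
  [1] addr=0x3e blk=15 s=3: MISS | VC [23]
  [2] addr=0x58 blk=22 s=2: MISS | VC [23]
  [3] addr=0x48 blk=18 s=2: MISS | VC [23, 22]
  [4] addr=0x3f blk=15 s=3: L1-HIT | VC [23, 22]
  [5] addr=0x5c blk=23 s=3: VC-HIT | VC [15, 22]
  [6] addr=0x4b blk=18 s=2: L1-HIT | VC [15, 22]
  [7] addr=0x3c blk=15 s=3: VC-HIT | VC [23, 22]
  [8] addr=0x2d blk=11 s=3: MISS | VC [23, 22, 15]
  [9] addr=0x5f blk=23 s=3: VC-HIT | VC [11, 22, 15]
  [10] addr=0x19 blk=6 s=2: MISS | VC [11, 22, 15, 18]
  [11] addr=0x49 blk=18 s=2: VC-HIT | VC [11, 22, 15, 6]
  [12] addr=0x2d blk=11 s=3: VC-HIT | VC [23, 22, 15, 6]
  [13] addr=0x3e blk=15 s=3: VC-HIT | VC [23, 22, 11, 6]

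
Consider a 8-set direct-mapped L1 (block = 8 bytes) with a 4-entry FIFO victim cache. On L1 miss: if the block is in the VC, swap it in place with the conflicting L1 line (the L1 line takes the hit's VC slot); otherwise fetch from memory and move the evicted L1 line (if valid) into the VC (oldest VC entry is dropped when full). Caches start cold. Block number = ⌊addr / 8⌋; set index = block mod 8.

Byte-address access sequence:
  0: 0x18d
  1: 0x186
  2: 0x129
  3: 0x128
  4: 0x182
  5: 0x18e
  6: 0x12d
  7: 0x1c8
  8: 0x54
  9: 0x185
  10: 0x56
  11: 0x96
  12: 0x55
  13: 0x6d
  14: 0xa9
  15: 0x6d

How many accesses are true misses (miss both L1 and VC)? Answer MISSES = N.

MISSES = 8

0: 0x18d (blk 49, set 1) → MISS  vc=[]
1: 0x186 (blk 48, set 0) → MISS  vc=[]
2: 0x129 (blk 37, set 5) → MISS  vc=[]
3: 0x128 (blk 37, set 5) → L1-HIT  vc=[]
4: 0x182 (blk 48, set 0) → L1-HIT  vc=[]
5: 0x18e (blk 49, set 1) → L1-HIT  vc=[]
6: 0x12d (blk 37, set 5) → L1-HIT  vc=[]
7: 0x1c8 (blk 57, set 1) → MISS  vc=[49]
8: 0x54 (blk 10, set 2) → MISS  vc=[49]
9: 0x185 (blk 48, set 0) → L1-HIT  vc=[49]
10: 0x56 (blk 10, set 2) → L1-HIT  vc=[49]
11: 0x96 (blk 18, set 2) → MISS  vc=[49, 10]
12: 0x55 (blk 10, set 2) → VC-HIT  vc=[49, 18]
13: 0x6d (blk 13, set 5) → MISS  vc=[49, 18, 37]
14: 0xa9 (blk 21, set 5) → MISS  vc=[49, 18, 37, 13]
15: 0x6d (blk 13, set 5) → VC-HIT  vc=[49, 18, 37, 21]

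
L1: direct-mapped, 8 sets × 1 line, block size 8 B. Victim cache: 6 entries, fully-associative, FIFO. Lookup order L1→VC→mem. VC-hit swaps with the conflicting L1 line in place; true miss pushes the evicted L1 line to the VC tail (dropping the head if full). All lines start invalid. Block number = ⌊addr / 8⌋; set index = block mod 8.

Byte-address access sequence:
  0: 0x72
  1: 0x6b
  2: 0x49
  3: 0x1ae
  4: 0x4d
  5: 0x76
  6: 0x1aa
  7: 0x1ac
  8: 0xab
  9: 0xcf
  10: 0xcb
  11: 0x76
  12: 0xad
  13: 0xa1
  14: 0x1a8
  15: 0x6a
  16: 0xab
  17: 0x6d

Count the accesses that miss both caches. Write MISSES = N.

0: 0x72 (blk 14, set 6) → MISS  vc=[]
1: 0x6b (blk 13, set 5) → MISS  vc=[]
2: 0x49 (blk 9, set 1) → MISS  vc=[]
3: 0x1ae (blk 53, set 5) → MISS  vc=[13]
4: 0x4d (blk 9, set 1) → L1-HIT  vc=[13]
5: 0x76 (blk 14, set 6) → L1-HIT  vc=[13]
6: 0x1aa (blk 53, set 5) → L1-HIT  vc=[13]
7: 0x1ac (blk 53, set 5) → L1-HIT  vc=[13]
8: 0xab (blk 21, set 5) → MISS  vc=[13, 53]
9: 0xcf (blk 25, set 1) → MISS  vc=[13, 53, 9]
10: 0xcb (blk 25, set 1) → L1-HIT  vc=[13, 53, 9]
11: 0x76 (blk 14, set 6) → L1-HIT  vc=[13, 53, 9]
12: 0xad (blk 21, set 5) → L1-HIT  vc=[13, 53, 9]
13: 0xa1 (blk 20, set 4) → MISS  vc=[13, 53, 9]
14: 0x1a8 (blk 53, set 5) → VC-HIT  vc=[13, 21, 9]
15: 0x6a (blk 13, set 5) → VC-HIT  vc=[53, 21, 9]
16: 0xab (blk 21, set 5) → VC-HIT  vc=[53, 13, 9]
17: 0x6d (blk 13, set 5) → VC-HIT  vc=[53, 21, 9]

MISSES = 7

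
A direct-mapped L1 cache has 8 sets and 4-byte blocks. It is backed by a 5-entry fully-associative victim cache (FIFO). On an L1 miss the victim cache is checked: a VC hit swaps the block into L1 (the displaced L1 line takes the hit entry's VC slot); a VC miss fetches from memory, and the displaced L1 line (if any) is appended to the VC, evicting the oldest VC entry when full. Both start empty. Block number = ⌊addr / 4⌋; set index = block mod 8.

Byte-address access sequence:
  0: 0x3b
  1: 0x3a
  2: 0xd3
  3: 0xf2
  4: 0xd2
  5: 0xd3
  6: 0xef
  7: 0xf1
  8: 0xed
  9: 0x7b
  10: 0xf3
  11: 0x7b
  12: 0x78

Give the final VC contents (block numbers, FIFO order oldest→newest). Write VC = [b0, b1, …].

VC = [52, 14]

  [0] addr=0x3b blk=14 s=6: MISS | VC []
  [1] addr=0x3a blk=14 s=6: L1-HIT | VC []
  [2] addr=0xd3 blk=52 s=4: MISS | VC []
  [3] addr=0xf2 blk=60 s=4: MISS | VC [52]
  [4] addr=0xd2 blk=52 s=4: VC-HIT | VC [60]
  [5] addr=0xd3 blk=52 s=4: L1-HIT | VC [60]
  [6] addr=0xef blk=59 s=3: MISS | VC [60]
  [7] addr=0xf1 blk=60 s=4: VC-HIT | VC [52]
  [8] addr=0xed blk=59 s=3: L1-HIT | VC [52]
  [9] addr=0x7b blk=30 s=6: MISS | VC [52, 14]
  [10] addr=0xf3 blk=60 s=4: L1-HIT | VC [52, 14]
  [11] addr=0x7b blk=30 s=6: L1-HIT | VC [52, 14]
  [12] addr=0x78 blk=30 s=6: L1-HIT | VC [52, 14]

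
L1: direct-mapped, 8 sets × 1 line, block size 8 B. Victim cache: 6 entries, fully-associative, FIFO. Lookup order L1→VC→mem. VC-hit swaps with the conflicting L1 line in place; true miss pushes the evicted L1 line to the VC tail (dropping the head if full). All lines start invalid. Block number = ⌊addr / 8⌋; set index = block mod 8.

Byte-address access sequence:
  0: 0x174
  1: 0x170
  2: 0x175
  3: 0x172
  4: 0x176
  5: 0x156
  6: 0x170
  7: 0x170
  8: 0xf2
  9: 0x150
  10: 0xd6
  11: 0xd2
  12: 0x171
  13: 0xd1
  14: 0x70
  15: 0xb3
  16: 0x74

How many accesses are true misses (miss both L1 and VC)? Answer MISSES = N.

0: 0x174 (blk 46, set 6) → MISS  vc=[]
1: 0x170 (blk 46, set 6) → L1-HIT  vc=[]
2: 0x175 (blk 46, set 6) → L1-HIT  vc=[]
3: 0x172 (blk 46, set 6) → L1-HIT  vc=[]
4: 0x176 (blk 46, set 6) → L1-HIT  vc=[]
5: 0x156 (blk 42, set 2) → MISS  vc=[]
6: 0x170 (blk 46, set 6) → L1-HIT  vc=[]
7: 0x170 (blk 46, set 6) → L1-HIT  vc=[]
8: 0xf2 (blk 30, set 6) → MISS  vc=[46]
9: 0x150 (blk 42, set 2) → L1-HIT  vc=[46]
10: 0xd6 (blk 26, set 2) → MISS  vc=[46, 42]
11: 0xd2 (blk 26, set 2) → L1-HIT  vc=[46, 42]
12: 0x171 (blk 46, set 6) → VC-HIT  vc=[30, 42]
13: 0xd1 (blk 26, set 2) → L1-HIT  vc=[30, 42]
14: 0x70 (blk 14, set 6) → MISS  vc=[30, 42, 46]
15: 0xb3 (blk 22, set 6) → MISS  vc=[30, 42, 46, 14]
16: 0x74 (blk 14, set 6) → VC-HIT  vc=[30, 42, 46, 22]

MISSES = 6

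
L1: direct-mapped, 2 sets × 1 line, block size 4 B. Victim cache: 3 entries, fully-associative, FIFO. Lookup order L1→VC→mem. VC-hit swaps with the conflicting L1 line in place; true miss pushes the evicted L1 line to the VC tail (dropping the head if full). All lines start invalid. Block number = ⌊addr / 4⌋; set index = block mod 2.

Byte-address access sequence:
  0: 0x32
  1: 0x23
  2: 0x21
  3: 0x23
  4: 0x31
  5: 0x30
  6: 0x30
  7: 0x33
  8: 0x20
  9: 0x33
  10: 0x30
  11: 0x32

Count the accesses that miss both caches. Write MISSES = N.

MISSES = 2

#0 0x32→b12/s0 MISS; vc=[]
#1 0x23→b8/s0 MISS; vc=[12]
#2 0x21→b8/s0 L1-HIT; vc=[12]
#3 0x23→b8/s0 L1-HIT; vc=[12]
#4 0x31→b12/s0 VC-HIT; vc=[8]
#5 0x30→b12/s0 L1-HIT; vc=[8]
#6 0x30→b12/s0 L1-HIT; vc=[8]
#7 0x33→b12/s0 L1-HIT; vc=[8]
#8 0x20→b8/s0 VC-HIT; vc=[12]
#9 0x33→b12/s0 VC-HIT; vc=[8]
#10 0x30→b12/s0 L1-HIT; vc=[8]
#11 0x32→b12/s0 L1-HIT; vc=[8]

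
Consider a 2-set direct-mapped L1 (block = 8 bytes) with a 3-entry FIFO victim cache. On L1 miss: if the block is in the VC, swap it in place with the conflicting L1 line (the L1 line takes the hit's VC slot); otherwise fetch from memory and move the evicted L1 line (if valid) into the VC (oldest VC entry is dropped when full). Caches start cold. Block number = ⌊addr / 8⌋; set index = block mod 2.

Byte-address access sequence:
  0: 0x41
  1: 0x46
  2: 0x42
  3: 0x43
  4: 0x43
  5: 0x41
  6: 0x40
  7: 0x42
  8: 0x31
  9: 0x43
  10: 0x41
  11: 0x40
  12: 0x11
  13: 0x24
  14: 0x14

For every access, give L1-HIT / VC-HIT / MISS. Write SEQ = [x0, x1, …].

0: 0x41 (blk 8, set 0) → MISS  vc=[]
1: 0x46 (blk 8, set 0) → L1-HIT  vc=[]
2: 0x42 (blk 8, set 0) → L1-HIT  vc=[]
3: 0x43 (blk 8, set 0) → L1-HIT  vc=[]
4: 0x43 (blk 8, set 0) → L1-HIT  vc=[]
5: 0x41 (blk 8, set 0) → L1-HIT  vc=[]
6: 0x40 (blk 8, set 0) → L1-HIT  vc=[]
7: 0x42 (blk 8, set 0) → L1-HIT  vc=[]
8: 0x31 (blk 6, set 0) → MISS  vc=[8]
9: 0x43 (blk 8, set 0) → VC-HIT  vc=[6]
10: 0x41 (blk 8, set 0) → L1-HIT  vc=[6]
11: 0x40 (blk 8, set 0) → L1-HIT  vc=[6]
12: 0x11 (blk 2, set 0) → MISS  vc=[6, 8]
13: 0x24 (blk 4, set 0) → MISS  vc=[6, 8, 2]
14: 0x14 (blk 2, set 0) → VC-HIT  vc=[6, 8, 4]

SEQ = [MISS, L1-HIT, L1-HIT, L1-HIT, L1-HIT, L1-HIT, L1-HIT, L1-HIT, MISS, VC-HIT, L1-HIT, L1-HIT, MISS, MISS, VC-HIT]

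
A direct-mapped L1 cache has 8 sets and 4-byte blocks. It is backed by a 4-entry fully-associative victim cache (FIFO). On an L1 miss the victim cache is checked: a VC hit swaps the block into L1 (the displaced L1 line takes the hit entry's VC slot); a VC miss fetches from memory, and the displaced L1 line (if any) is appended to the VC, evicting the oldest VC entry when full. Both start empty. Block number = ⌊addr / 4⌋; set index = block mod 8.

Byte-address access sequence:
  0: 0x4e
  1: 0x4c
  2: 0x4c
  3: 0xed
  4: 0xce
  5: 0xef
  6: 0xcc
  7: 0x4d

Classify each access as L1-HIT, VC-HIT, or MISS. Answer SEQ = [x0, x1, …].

SEQ = [MISS, L1-HIT, L1-HIT, MISS, MISS, VC-HIT, VC-HIT, VC-HIT]

  [0] addr=0x4e blk=19 s=3: MISS | VC []
  [1] addr=0x4c blk=19 s=3: L1-HIT | VC []
  [2] addr=0x4c blk=19 s=3: L1-HIT | VC []
  [3] addr=0xed blk=59 s=3: MISS | VC [19]
  [4] addr=0xce blk=51 s=3: MISS | VC [19, 59]
  [5] addr=0xef blk=59 s=3: VC-HIT | VC [19, 51]
  [6] addr=0xcc blk=51 s=3: VC-HIT | VC [19, 59]
  [7] addr=0x4d blk=19 s=3: VC-HIT | VC [51, 59]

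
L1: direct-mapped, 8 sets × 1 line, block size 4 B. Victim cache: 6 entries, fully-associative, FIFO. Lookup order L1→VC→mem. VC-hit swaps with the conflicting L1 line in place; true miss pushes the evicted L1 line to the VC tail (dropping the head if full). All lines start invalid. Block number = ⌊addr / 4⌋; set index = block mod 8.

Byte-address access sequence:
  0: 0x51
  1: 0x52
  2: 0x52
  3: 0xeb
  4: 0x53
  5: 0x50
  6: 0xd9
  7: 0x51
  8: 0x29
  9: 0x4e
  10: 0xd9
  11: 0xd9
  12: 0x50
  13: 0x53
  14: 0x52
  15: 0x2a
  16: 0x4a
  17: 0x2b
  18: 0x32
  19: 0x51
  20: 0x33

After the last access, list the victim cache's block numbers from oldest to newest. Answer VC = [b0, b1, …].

0: 0x51 (blk 20, set 4) → MISS  vc=[]
1: 0x52 (blk 20, set 4) → L1-HIT  vc=[]
2: 0x52 (blk 20, set 4) → L1-HIT  vc=[]
3: 0xeb (blk 58, set 2) → MISS  vc=[]
4: 0x53 (blk 20, set 4) → L1-HIT  vc=[]
5: 0x50 (blk 20, set 4) → L1-HIT  vc=[]
6: 0xd9 (blk 54, set 6) → MISS  vc=[]
7: 0x51 (blk 20, set 4) → L1-HIT  vc=[]
8: 0x29 (blk 10, set 2) → MISS  vc=[58]
9: 0x4e (blk 19, set 3) → MISS  vc=[58]
10: 0xd9 (blk 54, set 6) → L1-HIT  vc=[58]
11: 0xd9 (blk 54, set 6) → L1-HIT  vc=[58]
12: 0x50 (blk 20, set 4) → L1-HIT  vc=[58]
13: 0x53 (blk 20, set 4) → L1-HIT  vc=[58]
14: 0x52 (blk 20, set 4) → L1-HIT  vc=[58]
15: 0x2a (blk 10, set 2) → L1-HIT  vc=[58]
16: 0x4a (blk 18, set 2) → MISS  vc=[58, 10]
17: 0x2b (blk 10, set 2) → VC-HIT  vc=[58, 18]
18: 0x32 (blk 12, set 4) → MISS  vc=[58, 18, 20]
19: 0x51 (blk 20, set 4) → VC-HIT  vc=[58, 18, 12]
20: 0x33 (blk 12, set 4) → VC-HIT  vc=[58, 18, 20]

VC = [58, 18, 20]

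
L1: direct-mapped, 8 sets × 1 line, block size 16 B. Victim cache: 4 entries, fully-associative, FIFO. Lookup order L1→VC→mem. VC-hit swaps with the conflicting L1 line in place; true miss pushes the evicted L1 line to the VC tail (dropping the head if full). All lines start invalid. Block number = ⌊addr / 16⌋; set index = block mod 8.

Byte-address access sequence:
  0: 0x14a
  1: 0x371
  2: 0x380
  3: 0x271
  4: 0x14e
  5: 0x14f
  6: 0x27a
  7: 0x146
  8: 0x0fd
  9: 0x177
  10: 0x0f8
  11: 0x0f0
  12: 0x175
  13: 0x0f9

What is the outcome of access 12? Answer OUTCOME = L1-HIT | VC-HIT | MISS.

  [0] addr=0x14a blk=20 s=4: MISS | VC []
  [1] addr=0x371 blk=55 s=7: MISS | VC []
  [2] addr=0x380 blk=56 s=0: MISS | VC []
  [3] addr=0x271 blk=39 s=7: MISS | VC [55]
  [4] addr=0x14e blk=20 s=4: L1-HIT | VC [55]
  [5] addr=0x14f blk=20 s=4: L1-HIT | VC [55]
  [6] addr=0x27a blk=39 s=7: L1-HIT | VC [55]
  [7] addr=0x146 blk=20 s=4: L1-HIT | VC [55]
  [8] addr=0xfd blk=15 s=7: MISS | VC [55, 39]
  [9] addr=0x177 blk=23 s=7: MISS | VC [55, 39, 15]
  [10] addr=0xf8 blk=15 s=7: VC-HIT | VC [55, 39, 23]
  [11] addr=0xf0 blk=15 s=7: L1-HIT | VC [55, 39, 23]
  [12] addr=0x175 blk=23 s=7: VC-HIT | VC [55, 39, 15]
  [13] addr=0xf9 blk=15 s=7: VC-HIT | VC [55, 39, 23]

OUTCOME = VC-HIT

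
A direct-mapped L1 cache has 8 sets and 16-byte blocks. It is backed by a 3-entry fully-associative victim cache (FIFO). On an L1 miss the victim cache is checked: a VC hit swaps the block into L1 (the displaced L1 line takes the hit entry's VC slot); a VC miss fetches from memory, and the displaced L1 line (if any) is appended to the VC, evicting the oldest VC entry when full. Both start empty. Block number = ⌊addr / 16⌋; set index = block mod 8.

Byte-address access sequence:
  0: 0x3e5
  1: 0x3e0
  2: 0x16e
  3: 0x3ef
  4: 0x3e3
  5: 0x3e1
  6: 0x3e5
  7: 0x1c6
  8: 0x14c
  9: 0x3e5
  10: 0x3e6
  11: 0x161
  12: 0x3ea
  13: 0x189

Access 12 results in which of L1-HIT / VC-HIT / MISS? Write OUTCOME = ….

  [0] addr=0x3e5 blk=62 s=6: MISS | VC []
  [1] addr=0x3e0 blk=62 s=6: L1-HIT | VC []
  [2] addr=0x16e blk=22 s=6: MISS | VC [62]
  [3] addr=0x3ef blk=62 s=6: VC-HIT | VC [22]
  [4] addr=0x3e3 blk=62 s=6: L1-HIT | VC [22]
  [5] addr=0x3e1 blk=62 s=6: L1-HIT | VC [22]
  [6] addr=0x3e5 blk=62 s=6: L1-HIT | VC [22]
  [7] addr=0x1c6 blk=28 s=4: MISS | VC [22]
  [8] addr=0x14c blk=20 s=4: MISS | VC [22, 28]
  [9] addr=0x3e5 blk=62 s=6: L1-HIT | VC [22, 28]
  [10] addr=0x3e6 blk=62 s=6: L1-HIT | VC [22, 28]
  [11] addr=0x161 blk=22 s=6: VC-HIT | VC [62, 28]
  [12] addr=0x3ea blk=62 s=6: VC-HIT | VC [22, 28]
  [13] addr=0x189 blk=24 s=0: MISS | VC [22, 28]

OUTCOME = VC-HIT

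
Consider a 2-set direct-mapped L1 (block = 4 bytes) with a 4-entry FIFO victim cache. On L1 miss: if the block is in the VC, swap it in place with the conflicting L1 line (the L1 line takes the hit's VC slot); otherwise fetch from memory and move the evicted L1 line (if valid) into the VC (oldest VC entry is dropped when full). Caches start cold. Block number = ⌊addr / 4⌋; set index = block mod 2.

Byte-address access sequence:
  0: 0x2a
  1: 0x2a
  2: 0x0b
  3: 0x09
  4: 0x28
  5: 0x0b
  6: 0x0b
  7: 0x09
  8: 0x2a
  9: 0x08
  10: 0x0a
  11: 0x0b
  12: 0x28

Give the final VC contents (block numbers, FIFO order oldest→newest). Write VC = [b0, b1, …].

VC = [2]

  [0] addr=0x2a blk=10 s=0: MISS | VC []
  [1] addr=0x2a blk=10 s=0: L1-HIT | VC []
  [2] addr=0xb blk=2 s=0: MISS | VC [10]
  [3] addr=0x9 blk=2 s=0: L1-HIT | VC [10]
  [4] addr=0x28 blk=10 s=0: VC-HIT | VC [2]
  [5] addr=0xb blk=2 s=0: VC-HIT | VC [10]
  [6] addr=0xb blk=2 s=0: L1-HIT | VC [10]
  [7] addr=0x9 blk=2 s=0: L1-HIT | VC [10]
  [8] addr=0x2a blk=10 s=0: VC-HIT | VC [2]
  [9] addr=0x8 blk=2 s=0: VC-HIT | VC [10]
  [10] addr=0xa blk=2 s=0: L1-HIT | VC [10]
  [11] addr=0xb blk=2 s=0: L1-HIT | VC [10]
  [12] addr=0x28 blk=10 s=0: VC-HIT | VC [2]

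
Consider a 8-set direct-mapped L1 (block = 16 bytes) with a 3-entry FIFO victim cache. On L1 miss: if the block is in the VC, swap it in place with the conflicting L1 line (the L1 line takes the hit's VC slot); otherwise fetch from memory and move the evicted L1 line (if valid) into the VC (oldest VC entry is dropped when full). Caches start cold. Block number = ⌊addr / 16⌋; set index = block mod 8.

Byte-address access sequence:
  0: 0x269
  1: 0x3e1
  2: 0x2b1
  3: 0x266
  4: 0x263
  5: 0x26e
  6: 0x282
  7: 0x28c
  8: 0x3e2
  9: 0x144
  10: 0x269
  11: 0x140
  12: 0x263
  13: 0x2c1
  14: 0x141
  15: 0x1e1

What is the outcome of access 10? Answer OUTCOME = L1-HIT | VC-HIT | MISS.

0: 0x269 (blk 38, set 6) → MISS  vc=[]
1: 0x3e1 (blk 62, set 6) → MISS  vc=[38]
2: 0x2b1 (blk 43, set 3) → MISS  vc=[38]
3: 0x266 (blk 38, set 6) → VC-HIT  vc=[62]
4: 0x263 (blk 38, set 6) → L1-HIT  vc=[62]
5: 0x26e (blk 38, set 6) → L1-HIT  vc=[62]
6: 0x282 (blk 40, set 0) → MISS  vc=[62]
7: 0x28c (blk 40, set 0) → L1-HIT  vc=[62]
8: 0x3e2 (blk 62, set 6) → VC-HIT  vc=[38]
9: 0x144 (blk 20, set 4) → MISS  vc=[38]
10: 0x269 (blk 38, set 6) → VC-HIT  vc=[62]
11: 0x140 (blk 20, set 4) → L1-HIT  vc=[62]
12: 0x263 (blk 38, set 6) → L1-HIT  vc=[62]
13: 0x2c1 (blk 44, set 4) → MISS  vc=[62, 20]
14: 0x141 (blk 20, set 4) → VC-HIT  vc=[62, 44]
15: 0x1e1 (blk 30, set 6) → MISS  vc=[62, 44, 38]

OUTCOME = VC-HIT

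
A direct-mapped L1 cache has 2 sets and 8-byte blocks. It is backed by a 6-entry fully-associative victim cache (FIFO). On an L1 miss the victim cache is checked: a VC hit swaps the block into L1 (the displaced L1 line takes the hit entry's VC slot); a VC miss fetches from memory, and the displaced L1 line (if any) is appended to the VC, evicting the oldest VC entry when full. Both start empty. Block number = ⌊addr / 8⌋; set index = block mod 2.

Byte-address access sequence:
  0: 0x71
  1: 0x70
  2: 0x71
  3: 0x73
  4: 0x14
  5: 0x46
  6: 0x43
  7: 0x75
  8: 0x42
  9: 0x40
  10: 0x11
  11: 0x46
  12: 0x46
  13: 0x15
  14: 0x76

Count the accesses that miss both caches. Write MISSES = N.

  [0] addr=0x71 blk=14 s=0: MISS | VC []
  [1] addr=0x70 blk=14 s=0: L1-HIT | VC []
  [2] addr=0x71 blk=14 s=0: L1-HIT | VC []
  [3] addr=0x73 blk=14 s=0: L1-HIT | VC []
  [4] addr=0x14 blk=2 s=0: MISS | VC [14]
  [5] addr=0x46 blk=8 s=0: MISS | VC [14, 2]
  [6] addr=0x43 blk=8 s=0: L1-HIT | VC [14, 2]
  [7] addr=0x75 blk=14 s=0: VC-HIT | VC [8, 2]
  [8] addr=0x42 blk=8 s=0: VC-HIT | VC [14, 2]
  [9] addr=0x40 blk=8 s=0: L1-HIT | VC [14, 2]
  [10] addr=0x11 blk=2 s=0: VC-HIT | VC [14, 8]
  [11] addr=0x46 blk=8 s=0: VC-HIT | VC [14, 2]
  [12] addr=0x46 blk=8 s=0: L1-HIT | VC [14, 2]
  [13] addr=0x15 blk=2 s=0: VC-HIT | VC [14, 8]
  [14] addr=0x76 blk=14 s=0: VC-HIT | VC [2, 8]

MISSES = 3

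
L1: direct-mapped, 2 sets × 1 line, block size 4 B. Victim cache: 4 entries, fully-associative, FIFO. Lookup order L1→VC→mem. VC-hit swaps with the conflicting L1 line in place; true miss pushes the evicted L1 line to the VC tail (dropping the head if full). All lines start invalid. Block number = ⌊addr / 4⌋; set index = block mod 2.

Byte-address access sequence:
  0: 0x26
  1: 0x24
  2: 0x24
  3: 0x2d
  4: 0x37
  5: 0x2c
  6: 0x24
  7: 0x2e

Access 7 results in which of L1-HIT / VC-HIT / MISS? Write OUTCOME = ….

OUTCOME = VC-HIT

#0 0x26→b9/s1 MISS; vc=[]
#1 0x24→b9/s1 L1-HIT; vc=[]
#2 0x24→b9/s1 L1-HIT; vc=[]
#3 0x2d→b11/s1 MISS; vc=[9]
#4 0x37→b13/s1 MISS; vc=[9,11]
#5 0x2c→b11/s1 VC-HIT; vc=[9,13]
#6 0x24→b9/s1 VC-HIT; vc=[11,13]
#7 0x2e→b11/s1 VC-HIT; vc=[9,13]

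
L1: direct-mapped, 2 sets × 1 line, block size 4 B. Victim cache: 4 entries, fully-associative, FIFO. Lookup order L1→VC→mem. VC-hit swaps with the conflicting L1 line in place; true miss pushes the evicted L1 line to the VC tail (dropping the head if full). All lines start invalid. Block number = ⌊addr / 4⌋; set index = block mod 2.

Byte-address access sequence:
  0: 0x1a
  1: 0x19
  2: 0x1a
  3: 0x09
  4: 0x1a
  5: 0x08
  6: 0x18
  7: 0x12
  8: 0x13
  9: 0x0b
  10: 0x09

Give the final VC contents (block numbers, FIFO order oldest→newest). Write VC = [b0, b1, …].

0: 0x1a (blk 6, set 0) → MISS  vc=[]
1: 0x19 (blk 6, set 0) → L1-HIT  vc=[]
2: 0x1a (blk 6, set 0) → L1-HIT  vc=[]
3: 0x9 (blk 2, set 0) → MISS  vc=[6]
4: 0x1a (blk 6, set 0) → VC-HIT  vc=[2]
5: 0x8 (blk 2, set 0) → VC-HIT  vc=[6]
6: 0x18 (blk 6, set 0) → VC-HIT  vc=[2]
7: 0x12 (blk 4, set 0) → MISS  vc=[2, 6]
8: 0x13 (blk 4, set 0) → L1-HIT  vc=[2, 6]
9: 0xb (blk 2, set 0) → VC-HIT  vc=[4, 6]
10: 0x9 (blk 2, set 0) → L1-HIT  vc=[4, 6]

VC = [4, 6]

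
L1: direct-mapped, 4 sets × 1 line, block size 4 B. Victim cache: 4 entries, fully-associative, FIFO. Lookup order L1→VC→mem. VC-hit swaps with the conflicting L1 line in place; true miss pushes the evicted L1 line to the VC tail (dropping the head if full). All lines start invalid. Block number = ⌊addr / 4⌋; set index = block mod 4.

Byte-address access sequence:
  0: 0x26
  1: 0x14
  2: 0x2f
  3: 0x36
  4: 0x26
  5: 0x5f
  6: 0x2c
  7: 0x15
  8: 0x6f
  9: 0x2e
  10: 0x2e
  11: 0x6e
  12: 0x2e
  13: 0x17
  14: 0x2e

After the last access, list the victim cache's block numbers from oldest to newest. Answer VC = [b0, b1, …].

  [0] addr=0x26 blk=9 s=1: MISS | VC []
  [1] addr=0x14 blk=5 s=1: MISS | VC [9]
  [2] addr=0x2f blk=11 s=3: MISS | VC [9]
  [3] addr=0x36 blk=13 s=1: MISS | VC [9, 5]
  [4] addr=0x26 blk=9 s=1: VC-HIT | VC [13, 5]
  [5] addr=0x5f blk=23 s=3: MISS | VC [13, 5, 11]
  [6] addr=0x2c blk=11 s=3: VC-HIT | VC [13, 5, 23]
  [7] addr=0x15 blk=5 s=1: VC-HIT | VC [13, 9, 23]
  [8] addr=0x6f blk=27 s=3: MISS | VC [13, 9, 23, 11]
  [9] addr=0x2e blk=11 s=3: VC-HIT | VC [13, 9, 23, 27]
  [10] addr=0x2e blk=11 s=3: L1-HIT | VC [13, 9, 23, 27]
  [11] addr=0x6e blk=27 s=3: VC-HIT | VC [13, 9, 23, 11]
  [12] addr=0x2e blk=11 s=3: VC-HIT | VC [13, 9, 23, 27]
  [13] addr=0x17 blk=5 s=1: L1-HIT | VC [13, 9, 23, 27]
  [14] addr=0x2e blk=11 s=3: L1-HIT | VC [13, 9, 23, 27]

VC = [13, 9, 23, 27]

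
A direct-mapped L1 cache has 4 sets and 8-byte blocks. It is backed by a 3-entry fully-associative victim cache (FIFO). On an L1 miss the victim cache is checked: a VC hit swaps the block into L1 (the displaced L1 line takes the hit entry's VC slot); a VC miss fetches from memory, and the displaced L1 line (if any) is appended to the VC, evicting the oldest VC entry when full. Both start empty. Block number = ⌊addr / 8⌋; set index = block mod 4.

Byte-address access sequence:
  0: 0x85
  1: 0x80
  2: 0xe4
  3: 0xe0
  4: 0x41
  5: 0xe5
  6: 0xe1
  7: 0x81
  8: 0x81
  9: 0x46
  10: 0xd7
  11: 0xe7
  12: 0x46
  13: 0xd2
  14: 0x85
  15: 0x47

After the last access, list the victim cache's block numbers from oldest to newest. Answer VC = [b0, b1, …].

0: 0x85 (blk 16, set 0) → MISS  vc=[]
1: 0x80 (blk 16, set 0) → L1-HIT  vc=[]
2: 0xe4 (blk 28, set 0) → MISS  vc=[16]
3: 0xe0 (blk 28, set 0) → L1-HIT  vc=[16]
4: 0x41 (blk 8, set 0) → MISS  vc=[16, 28]
5: 0xe5 (blk 28, set 0) → VC-HIT  vc=[16, 8]
6: 0xe1 (blk 28, set 0) → L1-HIT  vc=[16, 8]
7: 0x81 (blk 16, set 0) → VC-HIT  vc=[28, 8]
8: 0x81 (blk 16, set 0) → L1-HIT  vc=[28, 8]
9: 0x46 (blk 8, set 0) → VC-HIT  vc=[28, 16]
10: 0xd7 (blk 26, set 2) → MISS  vc=[28, 16]
11: 0xe7 (blk 28, set 0) → VC-HIT  vc=[8, 16]
12: 0x46 (blk 8, set 0) → VC-HIT  vc=[28, 16]
13: 0xd2 (blk 26, set 2) → L1-HIT  vc=[28, 16]
14: 0x85 (blk 16, set 0) → VC-HIT  vc=[28, 8]
15: 0x47 (blk 8, set 0) → VC-HIT  vc=[28, 16]

VC = [28, 16]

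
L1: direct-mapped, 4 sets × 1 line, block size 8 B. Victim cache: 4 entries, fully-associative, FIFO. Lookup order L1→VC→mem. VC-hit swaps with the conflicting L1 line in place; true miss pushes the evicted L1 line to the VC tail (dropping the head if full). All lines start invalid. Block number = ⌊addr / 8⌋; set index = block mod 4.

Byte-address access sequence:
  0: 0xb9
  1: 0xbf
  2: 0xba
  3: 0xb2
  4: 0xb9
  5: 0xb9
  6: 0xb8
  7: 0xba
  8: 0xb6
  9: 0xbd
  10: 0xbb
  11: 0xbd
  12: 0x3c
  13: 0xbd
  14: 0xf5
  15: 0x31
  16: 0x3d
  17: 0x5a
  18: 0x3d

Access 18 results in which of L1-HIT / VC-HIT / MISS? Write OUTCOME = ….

#0 0xb9→b23/s3 MISS; vc=[]
#1 0xbf→b23/s3 L1-HIT; vc=[]
#2 0xba→b23/s3 L1-HIT; vc=[]
#3 0xb2→b22/s2 MISS; vc=[]
#4 0xb9→b23/s3 L1-HIT; vc=[]
#5 0xb9→b23/s3 L1-HIT; vc=[]
#6 0xb8→b23/s3 L1-HIT; vc=[]
#7 0xba→b23/s3 L1-HIT; vc=[]
#8 0xb6→b22/s2 L1-HIT; vc=[]
#9 0xbd→b23/s3 L1-HIT; vc=[]
#10 0xbb→b23/s3 L1-HIT; vc=[]
#11 0xbd→b23/s3 L1-HIT; vc=[]
#12 0x3c→b7/s3 MISS; vc=[23]
#13 0xbd→b23/s3 VC-HIT; vc=[7]
#14 0xf5→b30/s2 MISS; vc=[7,22]
#15 0x31→b6/s2 MISS; vc=[7,22,30]
#16 0x3d→b7/s3 VC-HIT; vc=[23,22,30]
#17 0x5a→b11/s3 MISS; vc=[23,22,30,7]
#18 0x3d→b7/s3 VC-HIT; vc=[23,22,30,11]

OUTCOME = VC-HIT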